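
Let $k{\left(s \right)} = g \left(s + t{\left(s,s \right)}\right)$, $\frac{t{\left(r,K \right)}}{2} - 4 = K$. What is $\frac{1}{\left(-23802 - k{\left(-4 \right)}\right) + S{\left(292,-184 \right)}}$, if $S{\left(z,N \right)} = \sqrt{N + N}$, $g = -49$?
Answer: $- \frac{11999}{287952186} - \frac{i \sqrt{23}}{143976093} \approx -4.167 \cdot 10^{-5} - 3.331 \cdot 10^{-8} i$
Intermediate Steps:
$t{\left(r,K \right)} = 8 + 2 K$
$S{\left(z,N \right)} = \sqrt{2} \sqrt{N}$ ($S{\left(z,N \right)} = \sqrt{2 N} = \sqrt{2} \sqrt{N}$)
$k{\left(s \right)} = -392 - 147 s$ ($k{\left(s \right)} = - 49 \left(s + \left(8 + 2 s\right)\right) = - 49 \left(8 + 3 s\right) = -392 - 147 s$)
$\frac{1}{\left(-23802 - k{\left(-4 \right)}\right) + S{\left(292,-184 \right)}} = \frac{1}{\left(-23802 - \left(-392 - -588\right)\right) + \sqrt{2} \sqrt{-184}} = \frac{1}{\left(-23802 - \left(-392 + 588\right)\right) + \sqrt{2} \cdot 2 i \sqrt{46}} = \frac{1}{\left(-23802 - 196\right) + 4 i \sqrt{23}} = \frac{1}{-23998 + 4 i \sqrt{23}}$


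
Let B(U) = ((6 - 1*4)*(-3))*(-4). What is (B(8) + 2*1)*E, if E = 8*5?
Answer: 1040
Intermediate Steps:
B(U) = 24 (B(U) = ((6 - 4)*(-3))*(-4) = (2*(-3))*(-4) = -6*(-4) = 24)
E = 40
(B(8) + 2*1)*E = (24 + 2*1)*40 = (24 + 2)*40 = 26*40 = 1040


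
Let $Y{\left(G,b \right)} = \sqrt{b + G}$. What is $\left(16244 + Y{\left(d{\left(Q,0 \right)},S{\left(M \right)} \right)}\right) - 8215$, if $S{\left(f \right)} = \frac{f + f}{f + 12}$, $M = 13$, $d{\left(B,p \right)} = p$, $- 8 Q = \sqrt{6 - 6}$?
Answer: $8029 + \frac{\sqrt{26}}{5} \approx 8030.0$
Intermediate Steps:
$Q = 0$ ($Q = - \frac{\sqrt{6 - 6}}{8} = - \frac{\sqrt{0}}{8} = \left(- \frac{1}{8}\right) 0 = 0$)
$S{\left(f \right)} = \frac{2 f}{12 + f}$
$Y{\left(G,b \right)} = \sqrt{G + b}$
$\left(16244 + Y{\left(d{\left(Q,0 \right)},S{\left(M \right)} \right)}\right) - 8215 = \left(16244 + \sqrt{0 + 2 \cdot 13 \frac{1}{12 + 13}}\right) - 8215 = \left(16244 + \sqrt{0 + 2 \cdot 13 \cdot \frac{1}{25}}\right) - 8215 = \left(16244 + \sqrt{0 + \frac{26}{25}}\right) - 8215 = \left(16244 + \sqrt{\frac{26}{25}}\right) - 8215 = \left(16244 + \frac{\sqrt{26}}{5}\right) - 8215 = 8029 + \frac{\sqrt{26}}{5}$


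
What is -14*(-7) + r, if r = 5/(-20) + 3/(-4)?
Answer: 97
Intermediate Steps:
r = -1 (r = 5*(-1/20) + 3*(-¼) = -¼ - ¾ = -1)
-14*(-7) + r = -14*(-7) - 1 = 98 - 1 = 97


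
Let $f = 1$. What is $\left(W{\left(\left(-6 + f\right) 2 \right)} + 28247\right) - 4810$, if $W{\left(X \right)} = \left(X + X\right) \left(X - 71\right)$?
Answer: $25057$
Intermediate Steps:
$W{\left(X \right)} = 2 X \left(-71 + X\right)$
$\left(W{\left(\left(-6 + f\right) 2 \right)} + 28247\right) - 4810 = \left(2 \left(-6 + 1\right) 2 \left(-71 + \left(-6 + 1\right) 2\right) + 28247\right) - 4810 = \left(2 \left(\left(-5\right) 2\right) \left(-71 - 10\right) + 28247\right) - 4810 = \left(2 \left(-10\right) \left(-71 - 10\right) + 28247\right) - 4810 = \left(2 \left(-10\right) \left(-81\right) + 28247\right) - 4810 = \left(1620 + 28247\right) - 4810 = 29867 - 4810 = 25057$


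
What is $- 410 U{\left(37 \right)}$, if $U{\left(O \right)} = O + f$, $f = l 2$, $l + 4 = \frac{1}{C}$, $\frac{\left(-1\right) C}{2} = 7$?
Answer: $- \frac{82820}{7} \approx -11831.0$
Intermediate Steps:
$C = -14$ ($C = \left(-2\right) 7 = -14$)
$l = - \frac{57}{14}$ ($l = -4 + \frac{1}{-14} = -4 - \frac{1}{14} = - \frac{57}{14} \approx -4.0714$)
$f = - \frac{57}{7}$ ($f = \left(- \frac{57}{14}\right) 2 = - \frac{57}{7} \approx -8.1429$)
$U{\left(O \right)} = - \frac{57}{7} + O$ ($U{\left(O \right)} = O - \frac{57}{7} = - \frac{57}{7} + O$)
$- 410 U{\left(37 \right)} = - 410 \left(- \frac{57}{7} + 37\right) = \left(-410\right) \frac{202}{7} = - \frac{82820}{7}$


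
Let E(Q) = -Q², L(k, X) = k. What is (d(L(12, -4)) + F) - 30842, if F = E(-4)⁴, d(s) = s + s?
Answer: 34718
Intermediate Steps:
d(s) = 2*s
F = 65536 (F = (-1*(-4)²)⁴ = (-1*16)⁴ = (-16)⁴ = 65536)
(d(L(12, -4)) + F) - 30842 = (2*12 + 65536) - 30842 = (24 + 65536) - 30842 = 65560 - 30842 = 34718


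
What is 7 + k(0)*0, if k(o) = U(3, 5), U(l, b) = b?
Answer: 7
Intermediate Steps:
k(o) = 5
7 + k(0)*0 = 7 + 5*0 = 7 + 0 = 7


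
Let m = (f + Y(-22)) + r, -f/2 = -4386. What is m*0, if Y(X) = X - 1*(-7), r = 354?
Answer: 0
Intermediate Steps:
f = 8772 (f = -2*(-4386) = 8772)
Y(X) = 7 + X (Y(X) = X + 7 = 7 + X)
m = 9111 (m = (8772 + (7 - 22)) + 354 = (8772 - 15) + 354 = 8757 + 354 = 9111)
m*0 = 9111*0 = 0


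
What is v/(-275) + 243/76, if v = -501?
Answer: 104901/20900 ≈ 5.0192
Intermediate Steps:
v/(-275) + 243/76 = -501/(-275) + 243/76 = -501*(-1/275) + 243*(1/76) = 501/275 + 243/76 = 104901/20900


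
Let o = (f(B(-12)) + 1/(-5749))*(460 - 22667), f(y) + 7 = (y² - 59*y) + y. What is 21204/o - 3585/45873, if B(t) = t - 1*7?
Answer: -74665385067277/947454052899897 ≈ -0.078806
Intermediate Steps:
B(t) = -7 + t (B(t) = t - 7 = -7 + t)
f(y) = -7 + y² - 58*y (f(y) = -7 + ((y² - 59*y) + y) = -7 + (y² - 58*y) = -7 + y² - 58*y)
o = -185884648401/5749 (o = ((-7 + (-7 - 12)² - 58*(-7 - 12)) + 1/(-5749))*(460 - 22667) = ((-7 + (-19)² - 58*(-19)) - 1/5749)*(-22207) = ((-7 + 361 + 1102) - 1/5749)*(-22207) = (1456 - 1/5749)*(-22207) = (8370543/5749)*(-22207) = -185884648401/5749 ≈ -3.2333e+7)
21204/o - 3585/45873 = 21204/(-185884648401/5749) - 3585/45873 = 21204*(-5749/185884648401) - 3585*1/45873 = -40633932/61961549467 - 1195/15291 = -74665385067277/947454052899897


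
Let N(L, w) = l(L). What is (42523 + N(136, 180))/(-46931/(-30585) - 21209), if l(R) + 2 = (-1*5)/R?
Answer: -176868497835/88213725424 ≈ -2.0050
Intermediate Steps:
l(R) = -2 - 5/R (l(R) = -2 + (-1*5)/R = -2 - 5/R)
N(L, w) = -2 - 5/L
(42523 + N(136, 180))/(-46931/(-30585) - 21209) = (42523 + (-2 - 5/136))/(-46931/(-30585) - 21209) = (42523 + (-2 - 5*1/136))/(-46931*(-1/30585) - 21209) = (42523 + (-2 - 5/136))/(46931/30585 - 21209) = (42523 - 277/136)/(-648630334/30585) = (5782851/136)*(-30585/648630334) = -176868497835/88213725424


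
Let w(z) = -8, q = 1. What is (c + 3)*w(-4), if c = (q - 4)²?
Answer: -96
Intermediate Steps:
c = 9 (c = (1 - 4)² = (-3)² = 9)
(c + 3)*w(-4) = (9 + 3)*(-8) = 12*(-8) = -96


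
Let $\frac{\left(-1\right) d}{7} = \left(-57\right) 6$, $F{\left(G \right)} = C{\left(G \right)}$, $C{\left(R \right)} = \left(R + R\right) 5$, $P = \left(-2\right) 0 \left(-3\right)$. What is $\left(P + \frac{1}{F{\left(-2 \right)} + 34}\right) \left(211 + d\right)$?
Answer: $\frac{2605}{14} \approx 186.07$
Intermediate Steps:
$P = 0$ ($P = 0 \left(-3\right) = 0$)
$C{\left(R \right)} = 10 R$ ($C{\left(R \right)} = 2 R 5 = 10 R$)
$F{\left(G \right)} = 10 G$
$d = 2394$ ($d = - 7 \left(\left(-57\right) 6\right) = \left(-7\right) \left(-342\right) = 2394$)
$\left(P + \frac{1}{F{\left(-2 \right)} + 34}\right) \left(211 + d\right) = \left(0 + \frac{1}{10 \left(-2\right) + 34}\right) \left(211 + 2394\right) = \left(0 + \frac{1}{-20 + 34}\right) 2605 = \left(0 + \frac{1}{14}\right) 2605 = \frac{1}{14} \cdot 2605 = \frac{2605}{14}$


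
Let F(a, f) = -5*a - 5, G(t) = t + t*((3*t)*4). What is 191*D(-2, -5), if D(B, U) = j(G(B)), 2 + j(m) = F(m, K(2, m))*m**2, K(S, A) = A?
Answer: -94977042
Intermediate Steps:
G(t) = t + 12*t**2 (G(t) = t + t*(12*t) = t + 12*t**2)
F(a, f) = -5 - 5*a
j(m) = -2 + m**2*(-5 - 5*m) (j(m) = -2 + (-5 - 5*m)*m**2 = -2 + m**2*(-5 - 5*m))
D(B, U) = -2 - 5*B**2*(1 + 12*B)**2*(1 + B*(1 + 12*B)) (D(B, U) = -2 - 5*(B*(1 + 12*B))**2*(1 + B*(1 + 12*B)) = -2 - 5*B**2*(1 + 12*B)**2*(1 + B*(1 + 12*B)))
191*D(-2, -5) = 191*(-2 - 5*(-2)**2*(1 + 12*(-2))**2*(1 - 2*(1 + 12*(-2)))) = 191*(-2 - 5*4*(1 - 24)**2*(1 - 2*(1 - 24))) = 191*(-2 - 5*4*(-23)**2*(1 - 2*(-23))) = 191*(-2 - 5*4*529*(1 + 46)) = 191*(-2 - 5*4*529*47) = 191*(-2 - 497260) = 191*(-497262) = -94977042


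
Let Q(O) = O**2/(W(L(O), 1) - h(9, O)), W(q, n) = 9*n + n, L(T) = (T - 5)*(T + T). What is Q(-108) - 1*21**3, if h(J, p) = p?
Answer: -540567/59 ≈ -9162.2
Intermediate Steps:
L(T) = 2*T*(-5 + T) (L(T) = (-5 + T)*(2*T) = 2*T*(-5 + T))
W(q, n) = 10*n
Q(O) = O**2/(10 - O) (Q(O) = O**2/(10*1 - O) = O**2/(10 - O))
Q(-108) - 1*21**3 = -1*(-108)**2/(-10 - 108) - 1*21**3 = -1*11664/(-118) - 1*9261 = -1*11664*(-1/118) - 9261 = 5832/59 - 9261 = -540567/59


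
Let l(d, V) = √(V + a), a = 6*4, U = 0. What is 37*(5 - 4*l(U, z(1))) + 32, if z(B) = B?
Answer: -523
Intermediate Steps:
a = 24
l(d, V) = √(24 + V) (l(d, V) = √(V + 24) = √(24 + V))
37*(5 - 4*l(U, z(1))) + 32 = 37*(5 - 4*√(24 + 1)) + 32 = 37*(5 - 4*√25) + 32 = 37*(5 - 4*5) + 32 = 37*(5 - 20) + 32 = 37*(-15) + 32 = -555 + 32 = -523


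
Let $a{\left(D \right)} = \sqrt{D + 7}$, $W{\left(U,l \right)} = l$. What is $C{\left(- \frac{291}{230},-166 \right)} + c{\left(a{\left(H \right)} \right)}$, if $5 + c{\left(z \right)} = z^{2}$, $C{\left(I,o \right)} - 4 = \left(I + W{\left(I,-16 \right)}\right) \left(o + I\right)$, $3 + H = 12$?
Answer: $\frac{153561841}{52900} \approx 2902.9$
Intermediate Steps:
$H = 9$ ($H = -3 + 12 = 9$)
$C{\left(I,o \right)} = 4 + \left(-16 + I\right) \left(I + o\right)$ ($C{\left(I,o \right)} = 4 + \left(I - 16\right) \left(o + I\right) = 4 + \left(-16 + I\right) \left(I + o\right)$)
$a{\left(D \right)} = \sqrt{7 + D}$
$c{\left(z \right)} = -5 + z^{2}$
$C{\left(- \frac{291}{230},-166 \right)} + c{\left(a{\left(H \right)} \right)} = \left(4 + \left(- \frac{291}{230}\right)^{2} - 16 \left(- \frac{291}{230}\right) - -2656 + - \frac{291}{230} \left(-166\right)\right) - \left(5 - \left(\sqrt{7 + 9}\right)^{2}\right) = \left(4 + \left(\left(-291\right) \frac{1}{230}\right)^{2} - 16 \left(\left(-291\right) \frac{1}{230}\right) + 2656 + \left(-291\right) \frac{1}{230} \left(-166\right)\right) - \left(5 - \left(\sqrt{16}\right)^{2}\right) = \left(4 + \left(- \frac{291}{230}\right)^{2} - - \frac{2328}{115} + 2656 - - \frac{24153}{115}\right) - \left(5 - 4^{2}\right) = \left(4 + \frac{84681}{52900} + \frac{2328}{115} + 2656 + \frac{24153}{115}\right) + \left(-5 + 16\right) = \frac{152979941}{52900} + 11 = \frac{153561841}{52900}$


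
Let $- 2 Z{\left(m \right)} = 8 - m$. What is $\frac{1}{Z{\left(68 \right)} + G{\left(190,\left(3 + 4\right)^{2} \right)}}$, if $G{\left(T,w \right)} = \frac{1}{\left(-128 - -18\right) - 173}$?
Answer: $\frac{283}{8489} \approx 0.033337$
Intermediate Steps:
$G{\left(T,w \right)} = - \frac{1}{283}$ ($G{\left(T,w \right)} = \frac{1}{\left(-128 + 18\right) - 173} = \frac{1}{-110 - 173} = \frac{1}{-283} = - \frac{1}{283}$)
$Z{\left(m \right)} = -4 + \frac{m}{2}$ ($Z{\left(m \right)} = - \frac{8 - m}{2} = -4 + \frac{m}{2}$)
$\frac{1}{Z{\left(68 \right)} + G{\left(190,\left(3 + 4\right)^{2} \right)}} = \frac{1}{\left(-4 + \frac{1}{2} \cdot 68\right) - \frac{1}{283}} = \frac{1}{\left(-4 + 34\right) - \frac{1}{283}} = \frac{1}{30 - \frac{1}{283}} = \frac{1}{\frac{8489}{283}} = \frac{283}{8489}$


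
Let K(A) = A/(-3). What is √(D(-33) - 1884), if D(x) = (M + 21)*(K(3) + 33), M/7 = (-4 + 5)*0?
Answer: 2*I*√303 ≈ 34.814*I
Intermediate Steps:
M = 0 (M = 7*((-4 + 5)*0) = 7*(1*0) = 7*0 = 0)
K(A) = -A/3 (K(A) = A*(-⅓) = -A/3)
D(x) = 672 (D(x) = (0 + 21)*(-⅓*3 + 33) = 21*(-1 + 33) = 21*32 = 672)
√(D(-33) - 1884) = √(672 - 1884) = √(-1212) = 2*I*√303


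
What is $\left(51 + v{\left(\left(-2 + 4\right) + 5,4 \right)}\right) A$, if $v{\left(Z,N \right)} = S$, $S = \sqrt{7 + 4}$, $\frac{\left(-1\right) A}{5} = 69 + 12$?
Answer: $-20655 - 405 \sqrt{11} \approx -21998.0$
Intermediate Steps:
$A = -405$ ($A = - 5 \left(69 + 12\right) = \left(-5\right) 81 = -405$)
$S = \sqrt{11} \approx 3.3166$
$v{\left(Z,N \right)} = \sqrt{11}$
$\left(51 + v{\left(\left(-2 + 4\right) + 5,4 \right)}\right) A = \left(51 + \sqrt{11}\right) \left(-405\right) = -20655 - 405 \sqrt{11}$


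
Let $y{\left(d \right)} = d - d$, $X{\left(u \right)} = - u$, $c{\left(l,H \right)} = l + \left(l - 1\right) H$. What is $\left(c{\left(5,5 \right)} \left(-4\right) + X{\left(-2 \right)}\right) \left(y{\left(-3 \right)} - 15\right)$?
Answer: $1470$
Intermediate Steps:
$c{\left(l,H \right)} = l + H \left(-1 + l\right)$ ($c{\left(l,H \right)} = l + \left(-1 + l\right) H = l + H \left(-1 + l\right)$)
$y{\left(d \right)} = 0$
$\left(c{\left(5,5 \right)} \left(-4\right) + X{\left(-2 \right)}\right) \left(y{\left(-3 \right)} - 15\right) = \left(\left(5 - 5 + 5 \cdot 5\right) \left(-4\right) - -2\right) \left(0 - 15\right) = \left(\left(5 - 5 + 25\right) \left(-4\right) + 2\right) \left(-15\right) = \left(25 \left(-4\right) + 2\right) \left(-15\right) = \left(-100 + 2\right) \left(-15\right) = \left(-98\right) \left(-15\right) = 1470$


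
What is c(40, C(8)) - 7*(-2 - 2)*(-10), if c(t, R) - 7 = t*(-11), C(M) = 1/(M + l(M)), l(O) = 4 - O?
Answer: -713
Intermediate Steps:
C(M) = 1/4 (C(M) = 1/(M + (4 - M)) = 1/4)
c(t, R) = 7 - 11*t (c(t, R) = 7 + t*(-11) = 7 - 11*t)
c(40, C(8)) - 7*(-2 - 2)*(-10) = (7 - 11*40) - 7*(-2 - 2)*(-10) = (7 - 440) - 7*(-4)*(-10) = -433 - (-28)*(-10) = -433 - 1*280 = -433 - 280 = -713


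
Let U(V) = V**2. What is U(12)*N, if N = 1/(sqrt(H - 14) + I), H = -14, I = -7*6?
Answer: -27/8 - 9*I*sqrt(7)/56 ≈ -3.375 - 0.42521*I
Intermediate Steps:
I = -42
N = 1/(-42 + 2*I*sqrt(7)) (N = 1/(sqrt(-14 - 14) - 42) = 1/(sqrt(-28) - 42) = 1/(2*I*sqrt(7) - 42) = 1/(-42 + 2*I*sqrt(7)) ≈ -0.023438 - 0.0029528*I)
U(12)*N = 12**2*(-3/128 - I*sqrt(7)/896) = 144*(-3/128 - I*sqrt(7)/896) = -27/8 - 9*I*sqrt(7)/56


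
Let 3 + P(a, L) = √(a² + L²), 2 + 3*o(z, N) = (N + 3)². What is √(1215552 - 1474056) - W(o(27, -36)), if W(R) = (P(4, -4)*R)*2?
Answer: 2174 - 8696*√2/3 + 2*I*√64626 ≈ -1925.3 + 508.43*I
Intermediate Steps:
o(z, N) = -⅔ + (3 + N)²/3 (o(z, N) = -⅔ + (N + 3)²/3 = -⅔ + (3 + N)²/3)
P(a, L) = -3 + √(L² + a²) (P(a, L) = -3 + √(a² + L²) = -3 + √(L² + a²))
W(R) = 2*R*(-3 + 4*√2) (W(R) = ((-3 + √((-4)² + 4²))*R)*2 = ((-3 + √(16 + 16))*R)*2 = ((-3 + √32)*R)*2 = ((-3 + 4*√2)*R)*2 = (R*(-3 + 4*√2))*2 = 2*R*(-3 + 4*√2))
√(1215552 - 1474056) - W(o(27, -36)) = √(1215552 - 1474056) - 2*(-⅔ + (3 - 36)²/3)*(-3 + 4*√2) = √(-258504) - 2*(-⅔ + (⅓)*(-33)²)*(-3 + 4*√2) = 2*I*√64626 - 2*(-⅔ + (⅓)*1089)*(-3 + 4*√2) = 2*I*√64626 - 2*(-⅔ + 363)*(-3 + 4*√2) = 2*I*√64626 - 2*1087*(-3 + 4*√2)/3 = 2*I*√64626 - (-2174 + 8696*√2/3) = 2*I*√64626 + (2174 - 8696*√2/3) = 2174 - 8696*√2/3 + 2*I*√64626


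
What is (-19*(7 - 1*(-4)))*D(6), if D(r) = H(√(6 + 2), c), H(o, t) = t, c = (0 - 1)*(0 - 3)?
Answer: -627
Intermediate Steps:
c = 3 (c = -1*(-3) = 3)
D(r) = 3
(-19*(7 - 1*(-4)))*D(6) = -19*(7 - 1*(-4))*3 = -19*(7 + 4)*3 = -19*11*3 = -209*3 = -627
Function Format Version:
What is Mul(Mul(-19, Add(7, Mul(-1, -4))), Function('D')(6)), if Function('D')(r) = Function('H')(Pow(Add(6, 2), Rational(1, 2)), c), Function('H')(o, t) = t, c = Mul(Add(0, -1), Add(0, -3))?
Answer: -627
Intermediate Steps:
c = 3 (c = Mul(-1, -3) = 3)
Function('D')(r) = 3
Mul(Mul(-19, Add(7, Mul(-1, -4))), Function('D')(6)) = Mul(Mul(-19, Add(7, Mul(-1, -4))), 3) = Mul(Mul(-19, Add(7, 4)), 3) = Mul(Mul(-19, 11), 3) = Mul(-209, 3) = -627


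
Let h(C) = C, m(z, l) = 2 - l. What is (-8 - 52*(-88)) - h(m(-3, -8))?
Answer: 4558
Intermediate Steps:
(-8 - 52*(-88)) - h(m(-3, -8)) = (-8 - 52*(-88)) - (2 - 1*(-8)) = (-8 + 4576) - (2 + 8) = 4568 - 1*10 = 4568 - 10 = 4558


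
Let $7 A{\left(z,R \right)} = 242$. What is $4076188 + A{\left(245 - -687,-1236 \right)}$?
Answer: $\frac{28533558}{7} \approx 4.0762 \cdot 10^{6}$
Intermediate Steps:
$A{\left(z,R \right)} = \frac{242}{7}$ ($A{\left(z,R \right)} = \frac{1}{7} \cdot 242 = \frac{242}{7}$)
$4076188 + A{\left(245 - -687,-1236 \right)} = 4076188 + \frac{242}{7} = \frac{28533558}{7}$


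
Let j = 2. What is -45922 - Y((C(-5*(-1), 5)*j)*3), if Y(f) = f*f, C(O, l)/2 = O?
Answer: -49522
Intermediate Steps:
C(O, l) = 2*O
Y(f) = f**2
-45922 - Y((C(-5*(-1), 5)*j)*3) = -45922 - (((2*(-5*(-1)))*2)*3)**2 = -45922 - (((2*5)*2)*3)**2 = -45922 - ((10*2)*3)**2 = -45922 - (20*3)**2 = -45922 - 1*60**2 = -45922 - 1*3600 = -45922 - 3600 = -49522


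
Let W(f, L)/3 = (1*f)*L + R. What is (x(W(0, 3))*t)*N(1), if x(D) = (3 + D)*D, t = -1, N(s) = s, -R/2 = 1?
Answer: -18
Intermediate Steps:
R = -2 (R = -2*1 = -2)
W(f, L) = -6 + 3*L*f (W(f, L) = 3*((1*f)*L - 2) = 3*(f*L - 2) = 3*(L*f - 2) = 3*(-2 + L*f) = -6 + 3*L*f)
x(D) = D*(3 + D)
(x(W(0, 3))*t)*N(1) = (((-6 + 3*3*0)*(3 + (-6 + 3*3*0)))*(-1))*1 = (((-6 + 0)*(3 + (-6 + 0)))*(-1))*1 = (-6*(3 - 6)*(-1))*1 = (-6*(-3)*(-1))*1 = (18*(-1))*1 = -18*1 = -18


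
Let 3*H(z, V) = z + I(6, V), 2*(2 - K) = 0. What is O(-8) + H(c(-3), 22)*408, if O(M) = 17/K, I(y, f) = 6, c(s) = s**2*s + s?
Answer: -6511/2 ≈ -3255.5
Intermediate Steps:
K = 2 (K = 2 - 1/2*0 = 2 + 0 = 2)
c(s) = s + s**3 (c(s) = s**3 + s = s + s**3)
O(M) = 17/2
H(z, V) = 2 + z/3 (H(z, V) = (z + 6)/3 = (6 + z)/3 = 2 + z/3)
O(-8) + H(c(-3), 22)*408 = 17/2 + (2 + (-3 + (-3)**3)/3)*408 = 17/2 + (2 + (-3 - 27)/3)*408 = 17/2 + (2 + (1/3)*(-30))*408 = 17/2 + (2 - 10)*408 = 17/2 - 8*408 = 17/2 - 3264 = -6511/2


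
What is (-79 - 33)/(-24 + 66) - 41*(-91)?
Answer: 11185/3 ≈ 3728.3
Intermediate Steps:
(-79 - 33)/(-24 + 66) - 41*(-91) = -112/42 + 3731 = -112*1/42 + 3731 = -8/3 + 3731 = 11185/3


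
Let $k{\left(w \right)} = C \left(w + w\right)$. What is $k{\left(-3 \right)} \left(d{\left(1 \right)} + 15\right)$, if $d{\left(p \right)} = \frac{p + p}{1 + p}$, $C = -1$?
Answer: $96$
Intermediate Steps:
$d{\left(p \right)} = \frac{2 p}{1 + p}$
$k{\left(w \right)} = - 2 w$ ($k{\left(w \right)} = - (w + w) = - 2 w$)
$k{\left(-3 \right)} \left(d{\left(1 \right)} + 15\right) = \left(-2\right) \left(-3\right) \left(2 \cdot 1 \frac{1}{1 + 1} + 15\right) = 6 \left(2 \cdot 1 \cdot \frac{1}{2} + 15\right) = 6 \left(1 + 15\right) = 6 \cdot 16 = 96$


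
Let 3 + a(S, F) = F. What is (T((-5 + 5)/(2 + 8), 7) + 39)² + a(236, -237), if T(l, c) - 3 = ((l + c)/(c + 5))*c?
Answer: 271249/144 ≈ 1883.7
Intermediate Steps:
a(S, F) = -3 + F
T(l, c) = 3 + c*(c + l)/(5 + c) (T(l, c) = 3 + ((l + c)/(c + 5))*c = 3 + ((c + l)/(5 + c))*c = 3 + c*(c + l)/(5 + c))
(T((-5 + 5)/(2 + 8), 7) + 39)² + a(236, -237) = ((15 + 7² + 3*7 + 7*((-5 + 5)/(2 + 8)))/(5 + 7) + 39)² + (-3 - 237) = ((15 + 49 + 21 + 7*(0/10))/12 + 39)² - 240 = ((15 + 49 + 21 + 7*(0*(⅒)))/12 + 39)² - 240 = ((15 + 49 + 21 + 7*0)/12 + 39)² - 240 = ((15 + 49 + 21 + 0)/12 + 39)² - 240 = ((1/12)*85 + 39)² - 240 = (85/12 + 39)² - 240 = (553/12)² - 240 = 305809/144 - 240 = 271249/144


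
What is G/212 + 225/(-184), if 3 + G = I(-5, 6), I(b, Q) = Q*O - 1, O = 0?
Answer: -12109/9752 ≈ -1.2417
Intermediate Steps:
I(b, Q) = -1 (I(b, Q) = Q*0 - 1 = 0 - 1 = -1)
G = -4 (G = -3 - 1 = -4)
G/212 + 225/(-184) = -4/212 + 225/(-184) = -4*1/212 + 225*(-1/184) = -1/53 - 225/184 = -12109/9752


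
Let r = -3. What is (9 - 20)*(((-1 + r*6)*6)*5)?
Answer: 6270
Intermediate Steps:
(9 - 20)*(((-1 + r*6)*6)*5) = (9 - 20)*(((-1 - 3*6)*6)*5) = -11*(-1 - 18)*6*5 = -11*(-19*6)*5 = -(-1254)*5 = -11*(-570) = 6270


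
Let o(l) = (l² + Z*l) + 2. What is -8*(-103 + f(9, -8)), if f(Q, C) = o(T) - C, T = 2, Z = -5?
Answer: 792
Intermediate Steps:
o(l) = 2 + l² - 5*l (o(l) = (l² - 5*l) + 2 = 2 + l² - 5*l)
f(Q, C) = -4 - C (f(Q, C) = (2 + 2² - 5*2) - C = (2 + 4 - 10) - C = -4 - C)
-8*(-103 + f(9, -8)) = -8*(-103 + (-4 - 1*(-8))) = -8*(-103 + (-4 + 8)) = -8*(-103 + 4) = -8*(-99) = 792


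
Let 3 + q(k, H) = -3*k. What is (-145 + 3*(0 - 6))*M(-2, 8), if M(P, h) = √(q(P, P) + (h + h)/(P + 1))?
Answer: -163*I*√13 ≈ -587.71*I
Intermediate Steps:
q(k, H) = -3 - 3*k
M(P, h) = √(-3 - 3*P + 2*h/(1 + P)) (M(P, h) = √((-3 - 3*P) + (h + h)/(P + 1)) = √((-3 - 3*P) + (2*h)/(1 + P)) = √((-3 - 3*P) + 2*h/(1 + P)) = √(-3 - 3*P + 2*h/(1 + P)))
(-145 + 3*(0 - 6))*M(-2, 8) = (-145 + 3*(0 - 6))*√(-3 - 3*(-2) + 2*8/(1 - 2)) = (-145 + 3*(-6))*√(-3 + 6 + 2*8/(-1)) = (-145 - 18)*√(-3 + 6 + 2*8*(-1)) = -163*√(-3 + 6 - 16) = -163*I*√13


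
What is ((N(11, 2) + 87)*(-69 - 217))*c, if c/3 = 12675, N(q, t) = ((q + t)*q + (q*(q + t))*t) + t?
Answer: -5633327700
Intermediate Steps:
N(q, t) = t + q*(q + t) + q*t*(q + t) (N(q, t) = (q*(q + t) + q*t*(q + t)) + t = t + q*(q + t) + q*t*(q + t))
c = 38025 (c = 3*12675 = 38025)
((N(11, 2) + 87)*(-69 - 217))*c = (((2 + 11² + 11*2 + 11*2² + 2*11²) + 87)*(-69 - 217))*38025 = (((2 + 121 + 22 + 11*4 + 2*121) + 87)*(-286))*38025 = (((2 + 121 + 22 + 44 + 242) + 87)*(-286))*38025 = ((431 + 87)*(-286))*38025 = (518*(-286))*38025 = -148148*38025 = -5633327700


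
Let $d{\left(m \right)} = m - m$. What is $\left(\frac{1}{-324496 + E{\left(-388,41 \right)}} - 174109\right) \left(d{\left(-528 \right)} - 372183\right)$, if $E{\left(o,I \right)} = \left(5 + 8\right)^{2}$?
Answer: $\frac{7005507519084284}{108109} \approx 6.48 \cdot 10^{10}$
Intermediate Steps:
$E{\left(o,I \right)} = 169$ ($E{\left(o,I \right)} = 13^{2} = 169$)
$d{\left(m \right)} = 0$
$\left(\frac{1}{-324496 + E{\left(-388,41 \right)}} - 174109\right) \left(d{\left(-528 \right)} - 372183\right) = \left(\frac{1}{-324496 + 169} - 174109\right) \left(0 - 372183\right) = \left(\frac{1}{-324327} - 174109\right) \left(-372183\right) = \left(- \frac{1}{324327} - 174109\right) \left(-372183\right) = \left(- \frac{56468249644}{324327}\right) \left(-372183\right) = \frac{7005507519084284}{108109}$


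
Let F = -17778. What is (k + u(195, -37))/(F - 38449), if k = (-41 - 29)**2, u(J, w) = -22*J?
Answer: -610/56227 ≈ -0.010849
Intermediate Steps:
k = 4900 (k = (-70)**2 = 4900)
(k + u(195, -37))/(F - 38449) = (4900 - 22*195)/(-17778 - 38449) = (4900 - 4290)/(-56227) = 610*(-1/56227) = -610/56227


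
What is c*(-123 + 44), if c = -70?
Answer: 5530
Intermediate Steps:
c*(-123 + 44) = -70*(-123 + 44) = -70*(-79) = 5530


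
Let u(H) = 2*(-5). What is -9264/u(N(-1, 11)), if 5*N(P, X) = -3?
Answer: 4632/5 ≈ 926.40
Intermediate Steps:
N(P, X) = -3/5 (N(P, X) = (1/5)*(-3) = -3/5)
u(H) = -10
-9264/u(N(-1, 11)) = -9264/(-10) = -9264*(-1/10) = 4632/5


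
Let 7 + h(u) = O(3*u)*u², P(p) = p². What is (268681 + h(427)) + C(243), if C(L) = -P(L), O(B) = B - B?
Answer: 209625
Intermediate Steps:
O(B) = 0
h(u) = -7 (h(u) = -7 + 0*u² = -7 + 0 = -7)
C(L) = -L²
(268681 + h(427)) + C(243) = (268681 - 7) - 1*243² = 268674 - 1*59049 = 268674 - 59049 = 209625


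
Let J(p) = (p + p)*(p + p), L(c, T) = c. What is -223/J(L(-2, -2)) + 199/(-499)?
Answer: -114461/7984 ≈ -14.336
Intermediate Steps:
J(p) = 4*p² (J(p) = (2*p)*(2*p) = 4*p²)
-223/J(L(-2, -2)) + 199/(-499) = -223/(4*(-2)²) + 199/(-499) = -223/(4*4) + 199*(-1/499) = -223/16 - 199/499 = -114461/7984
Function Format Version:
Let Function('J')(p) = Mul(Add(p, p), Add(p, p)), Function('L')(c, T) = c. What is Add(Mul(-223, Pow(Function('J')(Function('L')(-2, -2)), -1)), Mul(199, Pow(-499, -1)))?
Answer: Rational(-114461, 7984) ≈ -14.336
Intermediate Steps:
Function('J')(p) = Mul(4, Pow(p, 2)) (Function('J')(p) = Mul(Mul(2, p), Mul(2, p)) = Mul(4, Pow(p, 2)))
Add(Mul(-223, Pow(Function('J')(Function('L')(-2, -2)), -1)), Mul(199, Pow(-499, -1))) = Add(Mul(-223, Pow(Mul(4, Pow(-2, 2)), -1)), Mul(199, Pow(-499, -1))) = Add(Mul(-223, Pow(Mul(4, 4), -1)), Mul(199, Rational(-1, 499))) = Add(Mul(-223, Pow(16, -1)), Rational(-199, 499)) = Add(Mul(-223, Rational(1, 16)), Rational(-199, 499)) = Add(Rational(-223, 16), Rational(-199, 499)) = Rational(-114461, 7984)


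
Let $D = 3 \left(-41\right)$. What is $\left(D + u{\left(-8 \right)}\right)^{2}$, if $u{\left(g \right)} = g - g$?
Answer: $15129$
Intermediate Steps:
$D = -123$
$u{\left(g \right)} = 0$
$\left(D + u{\left(-8 \right)}\right)^{2} = \left(-123 + 0\right)^{2} = \left(-123\right)^{2} = 15129$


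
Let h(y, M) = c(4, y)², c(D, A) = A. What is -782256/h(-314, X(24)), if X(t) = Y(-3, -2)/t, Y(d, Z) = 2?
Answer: -195564/24649 ≈ -7.9340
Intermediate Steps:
X(t) = 2/t
h(y, M) = y²
-782256/h(-314, X(24)) = -782256/((-314)²) = -782256/98596 = -782256*1/98596 = -195564/24649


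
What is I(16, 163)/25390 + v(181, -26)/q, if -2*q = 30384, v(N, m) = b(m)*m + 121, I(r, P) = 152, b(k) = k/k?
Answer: -51433/192862440 ≈ -0.00026668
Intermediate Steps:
b(k) = 1
v(N, m) = 121 + m (v(N, m) = 1*m + 121 = m + 121 = 121 + m)
q = -15192 (q = -½*30384 = -15192)
I(16, 163)/25390 + v(181, -26)/q = 152/25390 + (121 - 26)/(-15192) = 152*(1/25390) + 95*(-1/15192) = 76/12695 - 95/15192 = -51433/192862440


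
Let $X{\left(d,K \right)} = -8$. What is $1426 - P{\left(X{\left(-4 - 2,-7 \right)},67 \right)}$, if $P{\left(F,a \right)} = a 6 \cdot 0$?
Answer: $1426$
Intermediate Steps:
$P{\left(F,a \right)} = 0$ ($P{\left(F,a \right)} = 6 a 0 = 0$)
$1426 - P{\left(X{\left(-4 - 2,-7 \right)},67 \right)} = 1426 - 0 = 1426 + 0 = 1426$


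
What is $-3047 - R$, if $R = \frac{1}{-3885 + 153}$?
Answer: $- \frac{11371403}{3732} \approx -3047.0$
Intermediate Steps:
$R = - \frac{1}{3732}$ ($R = \frac{1}{-3732} = - \frac{1}{3732} \approx -0.00026795$)
$-3047 - R = -3047 - - \frac{1}{3732} = -3047 + \frac{1}{3732} = - \frac{11371403}{3732}$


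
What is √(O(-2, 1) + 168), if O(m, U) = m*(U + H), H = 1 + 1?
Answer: 9*√2 ≈ 12.728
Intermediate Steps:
H = 2
O(m, U) = m*(2 + U) (O(m, U) = m*(U + 2) = m*(2 + U))
√(O(-2, 1) + 168) = √(-2*(2 + 1) + 168) = √(-2*3 + 168) = √(-6 + 168) = √162 = 9*√2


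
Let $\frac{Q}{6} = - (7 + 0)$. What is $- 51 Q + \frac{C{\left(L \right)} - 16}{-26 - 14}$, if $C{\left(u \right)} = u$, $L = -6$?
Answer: $\frac{42851}{20} \approx 2142.6$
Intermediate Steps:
$Q = -42$ ($Q = 6 \left(- (7 + 0)\right) = 6 \left(\left(-1\right) 7\right) = 6 \left(-7\right) = -42$)
$- 51 Q + \frac{C{\left(L \right)} - 16}{-26 - 14} = \left(-51\right) \left(-42\right) + \frac{-6 - 16}{-26 - 14} = 2142 - \frac{22}{-40} = 2142 - - \frac{11}{20} = 2142 + \frac{11}{20} = \frac{42851}{20}$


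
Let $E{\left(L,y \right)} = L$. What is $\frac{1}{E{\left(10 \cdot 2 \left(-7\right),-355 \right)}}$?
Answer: $- \frac{1}{140} \approx -0.0071429$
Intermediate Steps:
$\frac{1}{E{\left(10 \cdot 2 \left(-7\right),-355 \right)}} = \frac{1}{10 \cdot 2 \left(-7\right)} = \frac{1}{20 \left(-7\right)} = \frac{1}{-140} = - \frac{1}{140}$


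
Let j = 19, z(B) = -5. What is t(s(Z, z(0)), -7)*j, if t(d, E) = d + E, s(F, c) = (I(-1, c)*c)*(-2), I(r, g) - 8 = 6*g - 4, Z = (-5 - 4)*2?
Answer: -5073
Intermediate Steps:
Z = -18 (Z = -9*2 = -18)
I(r, g) = 4 + 6*g (I(r, g) = 8 + (6*g - 4) = 8 + (-4 + 6*g) = 4 + 6*g)
s(F, c) = -2*c*(4 + 6*c) (s(F, c) = ((4 + 6*c)*c)*(-2) = (c*(4 + 6*c))*(-2) = -2*c*(4 + 6*c))
t(d, E) = E + d
t(s(Z, z(0)), -7)*j = (-7 - 4*(-5)*(2 + 3*(-5)))*19 = (-7 - 4*(-5)*(2 - 15))*19 = (-7 - 4*(-5)*(-13))*19 = (-7 - 260)*19 = -267*19 = -5073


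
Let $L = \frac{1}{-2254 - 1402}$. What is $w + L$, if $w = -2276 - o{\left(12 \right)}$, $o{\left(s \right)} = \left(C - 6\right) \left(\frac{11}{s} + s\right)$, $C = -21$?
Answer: $- \frac{7046027}{3656} \approx -1927.3$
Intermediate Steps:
$o{\left(s \right)} = - \frac{297}{s} - 27 s$ ($o{\left(s \right)} = \left(-21 - 6\right) \left(\frac{11}{s} + s\right) = - 27 \left(s + \frac{11}{s}\right) = - \frac{297}{s} - 27 s$)
$L = - \frac{1}{3656}$ ($L = \frac{1}{-3656} = - \frac{1}{3656} \approx -0.00027352$)
$w = - \frac{7709}{4}$ ($w = -2276 - \left(- \frac{297}{12} - 324\right) = -2276 - \left(\left(-297\right) \frac{1}{12} - 324\right) = -2276 - \left(- \frac{99}{4} - 324\right) = -2276 - - \frac{1395}{4} = -2276 + \frac{1395}{4} = - \frac{7709}{4} \approx -1927.3$)
$w + L = - \frac{7709}{4} - \frac{1}{3656} = - \frac{7046027}{3656}$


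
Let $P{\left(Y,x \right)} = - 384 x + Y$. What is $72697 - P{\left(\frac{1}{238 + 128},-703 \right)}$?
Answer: $- \frac{72195331}{366} \approx -1.9726 \cdot 10^{5}$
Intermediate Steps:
$P{\left(Y,x \right)} = Y - 384 x$
$72697 - P{\left(\frac{1}{238 + 128},-703 \right)} = 72697 - \left(\frac{1}{238 + 128} - -269952\right) = 72697 - \left(\frac{1}{366} + 269952\right) = 72697 - \frac{98802433}{366} = - \frac{72195331}{366}$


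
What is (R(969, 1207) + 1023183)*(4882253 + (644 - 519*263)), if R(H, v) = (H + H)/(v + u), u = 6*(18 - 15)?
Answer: 237965721709728/49 ≈ 4.8564e+12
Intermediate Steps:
u = 18 (u = 6*3 = 18)
R(H, v) = 2*H/(18 + v) (R(H, v) = (H + H)/(v + 18) = (2*H)/(18 + v) = 2*H/(18 + v))
(R(969, 1207) + 1023183)*(4882253 + (644 - 519*263)) = (2*969/(18 + 1207) + 1023183)*(4882253 + (644 - 519*263)) = (2*969/1225 + 1023183)*(4882253 + (644 - 136497)) = (2*969*(1/1225) + 1023183)*(4882253 - 135853) = (1938/1225 + 1023183)*4746400 = (1253401113/1225)*4746400 = 237965721709728/49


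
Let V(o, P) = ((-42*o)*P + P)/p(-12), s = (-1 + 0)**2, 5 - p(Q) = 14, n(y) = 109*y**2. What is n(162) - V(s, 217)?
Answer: 25736467/9 ≈ 2.8596e+6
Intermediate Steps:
p(Q) = -9 (p(Q) = 5 - 1*14 = 5 - 14 = -9)
s = 1 (s = (-1)**2 = 1)
V(o, P) = -P/9 + 14*P*o/3 (V(o, P) = ((-42*o)*P + P)/(-9) = (-42*P*o + P)*(-1/9) = (P - 42*P*o)*(-1/9) = -P/9 + 14*P*o/3)
n(162) - V(s, 217) = 109*162**2 - 217*(-1 + 42*1)/9 = 109*26244 - 217*(-1 + 42)/9 = 2860596 - 217*41/9 = 2860596 - 1*8897/9 = 2860596 - 8897/9 = 25736467/9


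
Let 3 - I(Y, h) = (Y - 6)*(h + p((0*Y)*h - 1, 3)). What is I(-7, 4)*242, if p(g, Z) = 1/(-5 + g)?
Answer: 38357/3 ≈ 12786.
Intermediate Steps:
I(Y, h) = 3 - (-6 + Y)*(-⅙ + h) (I(Y, h) = 3 - (Y - 6)*(h + 1/(-5 + ((0*Y)*h - 1))) = 3 - (-6 + Y)*(h + 1/(-5 + (0*h - 1))) = 3 - (-6 + Y)*(h + 1/(-5 + (0 - 1))) = 3 - (-6 + Y)*(h + 1/(-5 - 1)) = 3 - (-6 + Y)*(h + 1/(-6)) = 3 - (-6 + Y)*(h - ⅙) = 3 - (-6 + Y)*(-⅙ + h))
I(-7, 4)*242 = (2 + 6*4 + (⅙)*(-7) - 1*(-7)*4)*242 = (2 + 24 - 7/6 + 28)*242 = (317/6)*242 = 38357/3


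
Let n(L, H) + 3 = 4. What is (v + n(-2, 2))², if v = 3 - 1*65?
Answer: 3721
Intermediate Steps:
n(L, H) = 1 (n(L, H) = -3 + 4 = 1)
v = -62 (v = 3 - 65 = -62)
(v + n(-2, 2))² = (-62 + 1)² = (-61)² = 3721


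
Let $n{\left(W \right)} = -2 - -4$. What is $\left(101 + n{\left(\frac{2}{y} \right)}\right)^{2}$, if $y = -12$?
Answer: $10609$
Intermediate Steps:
$n{\left(W \right)} = 2$ ($n{\left(W \right)} = -2 + 4 = 2$)
$\left(101 + n{\left(\frac{2}{y} \right)}\right)^{2} = \left(101 + 2\right)^{2} = 103^{2} = 10609$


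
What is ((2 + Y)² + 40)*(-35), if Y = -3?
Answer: -1435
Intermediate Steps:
((2 + Y)² + 40)*(-35) = ((2 - 3)² + 40)*(-35) = ((-1)² + 40)*(-35) = (1 + 40)*(-35) = 41*(-35) = -1435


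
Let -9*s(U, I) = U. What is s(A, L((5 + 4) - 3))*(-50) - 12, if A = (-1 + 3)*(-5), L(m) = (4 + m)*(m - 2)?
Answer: -608/9 ≈ -67.556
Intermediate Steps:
L(m) = (-2 + m)*(4 + m) (L(m) = (4 + m)*(-2 + m) = (-2 + m)*(4 + m))
A = -10 (A = 2*(-5) = -10)
s(U, I) = -U/9
s(A, L((5 + 4) - 3))*(-50) - 12 = -⅑*(-10)*(-50) - 12 = (10/9)*(-50) - 12 = -500/9 - 12 = -608/9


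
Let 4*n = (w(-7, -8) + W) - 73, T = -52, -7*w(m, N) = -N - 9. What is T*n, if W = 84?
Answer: -1014/7 ≈ -144.86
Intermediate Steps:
w(m, N) = 9/7 + N/7 (w(m, N) = -(-N - 9)/7 = -(-9 - N)/7 = 9/7 + N/7)
n = 39/14 (n = (((9/7 + (⅐)*(-8)) + 84) - 73)/4 = (((9/7 - 8/7) + 84) - 73)/4 = ((⅐ + 84) - 73)/4 = (589/7 - 73)/4 = (¼)*(78/7) = 39/14 ≈ 2.7857)
T*n = -52*39/14 = -1014/7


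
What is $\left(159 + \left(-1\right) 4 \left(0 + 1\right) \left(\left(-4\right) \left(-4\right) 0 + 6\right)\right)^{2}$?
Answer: $18225$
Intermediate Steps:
$\left(159 + \left(-1\right) 4 \left(0 + 1\right) \left(\left(-4\right) \left(-4\right) 0 + 6\right)\right)^{2} = \left(159 + \left(-4\right) 1 \left(16 \cdot 0 + 6\right)\right)^{2} = \left(159 - 4 \left(0 + 6\right)\right)^{2} = \left(159 - 24\right)^{2} = 135^{2} = 18225$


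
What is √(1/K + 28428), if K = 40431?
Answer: 7*√948373026411/40431 ≈ 168.61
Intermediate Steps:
√(1/K + 28428) = √(1/40431 + 28428) = √(1149372469/40431) = 7*√948373026411/40431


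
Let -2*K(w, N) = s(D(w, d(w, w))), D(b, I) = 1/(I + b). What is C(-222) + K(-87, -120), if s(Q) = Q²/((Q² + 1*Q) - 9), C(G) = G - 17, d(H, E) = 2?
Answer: -31122101/130218 ≈ -239.00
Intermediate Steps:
C(G) = -17 + G
s(Q) = Q²/(-9 + Q + Q²) (s(Q) = Q²/((Q² + Q) - 9) = Q²/((Q + Q²) - 9) = Q²/(-9 + Q + Q²))
K(w, N) = -1/(2*(2 + w)²*(-9 + 1/(2 + w) + (2 + w)⁻²)) (K(w, N) = -(1/(2 + w))²/(2*(-9 + 1/(2 + w) + (1/(2 + w))²)) = -1/(2*(2 + w)²*(-9 + 1/(2 + w) + (2 + w)⁻²)))
C(-222) + K(-87, -120) = (-17 - 222) + 1/(2*(33 + 9*(-87)² + 35*(-87))) = -239 + 1/(2*(33 + 9*7569 - 3045)) = -239 + 1/(2*(33 + 68121 - 3045)) = -239 + (½)/65109 = -239 + (½)*(1/65109) = -239 + 1/130218 = -31122101/130218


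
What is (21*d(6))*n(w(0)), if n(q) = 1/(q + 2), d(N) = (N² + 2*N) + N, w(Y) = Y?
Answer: 567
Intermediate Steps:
d(N) = N² + 3*N
n(q) = 1/(2 + q)
(21*d(6))*n(w(0)) = (21*(6*(3 + 6)))/(2 + 0) = (21*(6*9))/2 = (21*54)*(½) = 1134*(½) = 567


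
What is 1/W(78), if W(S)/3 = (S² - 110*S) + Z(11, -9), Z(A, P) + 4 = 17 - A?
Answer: -1/7482 ≈ -0.00013365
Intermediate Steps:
Z(A, P) = 13 - A (Z(A, P) = -4 + (17 - A) = 13 - A)
W(S) = 6 - 330*S + 3*S² (W(S) = 3*((S² - 110*S) + (13 - 1*11)) = 3*((S² - 110*S) + (13 - 11)) = 3*((S² - 110*S) + 2) = 3*(2 + S² - 110*S) = 6 - 330*S + 3*S²)
1/W(78) = 1/(6 - 330*78 + 3*78²) = 1/(6 - 25740 + 3*6084) = 1/(6 - 25740 + 18252) = 1/(-7482) = -1/7482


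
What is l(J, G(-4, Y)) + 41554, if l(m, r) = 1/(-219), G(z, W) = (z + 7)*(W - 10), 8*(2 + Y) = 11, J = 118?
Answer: 9100325/219 ≈ 41554.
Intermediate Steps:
Y = -5/8 (Y = -2 + (⅛)*11 = -2 + 11/8 = -5/8 ≈ -0.62500)
G(z, W) = (-10 + W)*(7 + z) (G(z, W) = (7 + z)*(-10 + W) = (-10 + W)*(7 + z))
l(m, r) = -1/219
l(J, G(-4, Y)) + 41554 = -1/219 + 41554 = 9100325/219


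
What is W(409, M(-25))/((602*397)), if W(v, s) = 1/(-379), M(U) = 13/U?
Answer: -1/90578726 ≈ -1.1040e-8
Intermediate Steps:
W(v, s) = -1/379
W(409, M(-25))/((602*397)) = -1/(379*(602*397)) = -1/379/238994 = -1/379*1/238994 = -1/90578726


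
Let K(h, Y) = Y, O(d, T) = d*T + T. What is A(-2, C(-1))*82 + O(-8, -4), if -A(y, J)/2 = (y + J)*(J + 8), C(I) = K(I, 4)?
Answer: -3908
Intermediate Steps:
O(d, T) = T + T*d (O(d, T) = T*d + T = T + T*d)
C(I) = 4
A(y, J) = -2*(8 + J)*(J + y) (A(y, J) = -2*(y + J)*(J + 8) = -2*(J + y)*(8 + J) = -2*(8 + J)*(J + y))
A(-2, C(-1))*82 + O(-8, -4) = (-16*4 - 16*(-2) - 2*4**2 - 2*4*(-2))*82 - 4*(1 - 8) = (-64 + 32 - 2*16 + 16)*82 - 4*(-7) = (-64 + 32 - 32 + 16)*82 + 28 = -48*82 + 28 = -3936 + 28 = -3908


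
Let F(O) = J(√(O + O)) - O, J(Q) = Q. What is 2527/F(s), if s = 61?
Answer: -2527/59 - 2527*√122/3599 ≈ -50.586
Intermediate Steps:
F(O) = -O + √2*√O (F(O) = √(O + O) - O = √(2*O) - O = √2*√O - O = -O + √2*√O)
2527/F(s) = 2527/(-1*61 + √2*√61) = 2527/(-61 + √122)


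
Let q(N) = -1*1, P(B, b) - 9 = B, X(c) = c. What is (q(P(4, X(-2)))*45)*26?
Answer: -1170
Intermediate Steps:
P(B, b) = 9 + B
q(N) = -1
(q(P(4, X(-2)))*45)*26 = -1*45*26 = -45*26 = -1170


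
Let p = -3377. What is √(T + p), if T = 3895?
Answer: √518 ≈ 22.760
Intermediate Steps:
√(T + p) = √(3895 - 3377) = √518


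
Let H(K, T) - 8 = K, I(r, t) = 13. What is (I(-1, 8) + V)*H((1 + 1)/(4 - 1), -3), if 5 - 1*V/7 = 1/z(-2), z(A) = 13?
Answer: 1234/3 ≈ 411.33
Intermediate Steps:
H(K, T) = 8 + K
V = 448/13 (V = 35 - 7/13 = 448/13 ≈ 34.462)
(I(-1, 8) + V)*H((1 + 1)/(4 - 1), -3) = (13 + 448/13)*(8 + (1 + 1)/(4 - 1)) = 617*(8 + 2/3)/13 = 617*(8 + 2*(⅓))/13 = 617*(8 + ⅔)/13 = (617/13)*(26/3) = 1234/3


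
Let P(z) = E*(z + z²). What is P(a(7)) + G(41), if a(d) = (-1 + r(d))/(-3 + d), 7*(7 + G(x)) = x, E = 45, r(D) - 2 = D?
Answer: 1882/7 ≈ 268.86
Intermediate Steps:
r(D) = 2 + D
G(x) = -7 + x/7
a(d) = (1 + d)/(-3 + d) (a(d) = (-1 + (2 + d))/(-3 + d) = (1 + d)/(-3 + d))
P(z) = 45*z + 45*z² (P(z) = 45*(z + z²) = 45*z + 45*z²)
P(a(7)) + G(41) = 45*((1 + 7)/(-3 + 7))*(1 + (1 + 7)/(-3 + 7)) + (-7 + (⅐)*41) = 45*(8/4)*(1 + 8/4) + (-7 + 41/7) = 45*((¼)*8)*(1 + (¼)*8) - 8/7 = 45*2*(1 + 2) - 8/7 = 45*2*3 - 8/7 = 270 - 8/7 = 1882/7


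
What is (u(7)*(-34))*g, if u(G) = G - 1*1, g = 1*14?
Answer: -2856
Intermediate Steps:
g = 14
u(G) = -1 + G (u(G) = G - 1 = -1 + G)
(u(7)*(-34))*g = ((-1 + 7)*(-34))*14 = (6*(-34))*14 = -204*14 = -2856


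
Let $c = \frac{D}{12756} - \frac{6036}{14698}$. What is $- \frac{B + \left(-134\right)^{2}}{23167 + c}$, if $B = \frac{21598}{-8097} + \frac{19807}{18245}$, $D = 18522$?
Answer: $- \frac{41441059606019481166}{53474758790424888045} \approx -0.77497$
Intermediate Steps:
$c = \frac{16270095}{15623974}$ ($c = \frac{18522}{12756} - \frac{6036}{14698} = 18522 \cdot \frac{1}{12756} - \frac{3018}{7349} = \frac{3087}{2126} - \frac{3018}{7349} = \frac{16270095}{15623974} \approx 1.0414$)
$B = - \frac{233678231}{147729765}$ ($B = 21598 \left(- \frac{1}{8097}\right) + 19807 \cdot \frac{1}{18245} = - \frac{21598}{8097} + \frac{19807}{18245} = - \frac{233678231}{147729765} \approx -1.5818$)
$- \frac{B + \left(-134\right)^{2}}{23167 + c} = - \frac{- \frac{233678231}{147729765} + \left(-134\right)^{2}}{23167 + \frac{16270095}{15623974}} = - \frac{- \frac{233678231}{147729765} + 17956}{\frac{361976875753}{15623974}} = - \frac{2652401982109 \cdot 15623974}{147729765 \cdot 361976875753} = \left(-1\right) \frac{41441059606019481166}{53474758790424888045} = - \frac{41441059606019481166}{53474758790424888045}$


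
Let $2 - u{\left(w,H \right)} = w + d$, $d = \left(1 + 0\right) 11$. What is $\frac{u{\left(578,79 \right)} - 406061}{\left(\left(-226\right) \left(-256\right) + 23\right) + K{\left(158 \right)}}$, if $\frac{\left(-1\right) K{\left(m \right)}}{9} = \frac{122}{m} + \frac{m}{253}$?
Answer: $- \frac{4063836788}{578288169} \approx -7.0274$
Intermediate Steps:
$d = 11$ ($d = 1 \cdot 11 = 11$)
$K{\left(m \right)} = - \frac{1098}{m} - \frac{9 m}{253}$ ($K{\left(m \right)} = - 9 \left(\frac{122}{m} + \frac{m}{253}\right) = - \frac{1098}{m} - \frac{9 m}{253}$)
$u{\left(w,H \right)} = -9 - w$ ($u{\left(w,H \right)} = 2 - \left(w + 11\right) = 2 - \left(11 + w\right) = -9 - w$)
$\frac{u{\left(578,79 \right)} - 406061}{\left(\left(-226\right) \left(-256\right) + 23\right) + K{\left(158 \right)}} = \frac{\left(-9 - 578\right) - 406061}{\left(\left(-226\right) \left(-256\right) + 23\right) - \left(\frac{1422}{253} + \frac{1098}{158}\right)} = \frac{\left(-9 - 578\right) - 406061}{\left(57856 + 23\right) - \frac{251235}{19987}} = \frac{-587 - 406061}{57879 - \frac{251235}{19987}} = - \frac{406648}{57879 - \frac{251235}{19987}} = - \frac{406648}{\frac{1156576338}{19987}} = \left(-406648\right) \frac{19987}{1156576338} = - \frac{4063836788}{578288169}$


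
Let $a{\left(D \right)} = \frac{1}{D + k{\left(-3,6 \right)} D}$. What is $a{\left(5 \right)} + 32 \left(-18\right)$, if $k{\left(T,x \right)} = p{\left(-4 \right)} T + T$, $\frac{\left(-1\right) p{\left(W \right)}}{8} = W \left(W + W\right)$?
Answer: $- \frac{2206079}{3830} \approx -576.0$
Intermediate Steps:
$p{\left(W \right)} = - 16 W^{2}$ ($p{\left(W \right)} = - 8 W \left(W + W\right) = - 8 W 2 W = - 8 \cdot 2 W^{2} = - 16 W^{2}$)
$k{\left(T,x \right)} = - 255 T$ ($k{\left(T,x \right)} = - 16 \left(-4\right)^{2} T + T = \left(-16\right) 16 T + T = - 256 T + T = - 255 T$)
$a{\left(D \right)} = \frac{1}{766 D}$ ($a{\left(D \right)} = \frac{1}{D + \left(-255\right) \left(-3\right) D} = \frac{1}{D + 765 D} = \frac{1}{766 D}$)
$a{\left(5 \right)} + 32 \left(-18\right) = \frac{1}{766 \cdot 5} + 32 \left(-18\right) = \frac{1}{766} \cdot \frac{1}{5} - 576 = \frac{1}{3830} - 576 = - \frac{2206079}{3830}$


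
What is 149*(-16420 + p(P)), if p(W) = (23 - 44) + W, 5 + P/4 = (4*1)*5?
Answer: -2440769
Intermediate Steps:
P = 60 (P = -20 + 4*((4*1)*5) = -20 + 4*(4*5) = -20 + 4*20 = -20 + 80 = 60)
p(W) = -21 + W
149*(-16420 + p(P)) = 149*(-16420 + (-21 + 60)) = 149*(-16420 + 39) = 149*(-16381) = -2440769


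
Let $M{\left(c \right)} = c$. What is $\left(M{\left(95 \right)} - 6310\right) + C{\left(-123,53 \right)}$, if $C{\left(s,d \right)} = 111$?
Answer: $-6104$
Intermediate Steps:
$\left(M{\left(95 \right)} - 6310\right) + C{\left(-123,53 \right)} = \left(95 - 6310\right) + 111 = -6215 + 111 = -6104$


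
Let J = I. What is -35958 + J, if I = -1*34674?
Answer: -70632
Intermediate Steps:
I = -34674
J = -34674
-35958 + J = -35958 - 34674 = -70632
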